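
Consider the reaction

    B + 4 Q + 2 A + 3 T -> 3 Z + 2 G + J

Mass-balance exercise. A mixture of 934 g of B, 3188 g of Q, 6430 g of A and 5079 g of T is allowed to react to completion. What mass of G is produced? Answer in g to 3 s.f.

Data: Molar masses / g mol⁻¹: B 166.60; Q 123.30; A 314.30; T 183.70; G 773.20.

8670 g

n(B) = 934.0 / 166.60 = 5.606 mol
n(Q) = 3188 / 123.30 = 25.86 mol
n(A) = 6430 / 314.30 = 20.46 mol
n(T) = 5079 / 183.70 = 27.65 mol
n/ν → B: 5.606, Q: 6.465, A: 10.23, T: 9.217; B is limiting.
n(G) = (2/1) × 5.606 = 11.21 mol
mass = 11.21 × 773.20 = 8668 g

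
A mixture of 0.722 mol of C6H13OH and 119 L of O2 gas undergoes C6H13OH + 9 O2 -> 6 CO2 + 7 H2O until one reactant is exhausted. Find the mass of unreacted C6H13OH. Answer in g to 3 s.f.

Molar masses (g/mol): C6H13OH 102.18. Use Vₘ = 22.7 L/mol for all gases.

14.3 g

n(C6H13OH) = 0.7220 mol
n(O2) = 119.0 / 22.7 = 5.242 mol
n/ν → C6H13OH: 0.7220, O2: 0.5824; O2 is limiting.
C6H13OH consumed = (1/9) × 5.242 = 0.5824 mol
C6H13OH remaining = 0.7220 − 0.5824 = 0.1396 mol
mass = 0.1396 × 102.18 = 14.26 g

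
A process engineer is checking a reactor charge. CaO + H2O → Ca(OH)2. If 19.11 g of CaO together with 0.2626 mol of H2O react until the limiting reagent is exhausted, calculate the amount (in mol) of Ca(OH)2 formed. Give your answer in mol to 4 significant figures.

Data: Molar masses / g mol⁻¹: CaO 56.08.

n(CaO) = 19.11 / 56.08 = 0.3408 mol
n(H2O) = 0.2626 mol
n/ν for CaO = 0.3408/1 = 0.3408
n/ν for H2O = 0.2626/1 = 0.2626
Smallest n/ν is H2O → limiting reagent.
n(Ca(OH)2) = (1/1) × 0.2626 = 0.2626 mol

0.2626 mol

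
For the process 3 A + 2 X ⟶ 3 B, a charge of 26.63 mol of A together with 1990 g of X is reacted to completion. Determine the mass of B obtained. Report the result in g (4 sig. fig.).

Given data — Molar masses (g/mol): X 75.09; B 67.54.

n(A) = 26.63 mol
n(X) = 1990 / 75.09 = 26.50 mol
n/ν for A = 26.63/3 = 8.877
n/ν for X = 26.50/2 = 13.25
Smallest n/ν is A → limiting reagent.
n(B) = (3/3) × 26.63 = 26.63 mol
mass = 26.63 × 67.54 = 1799 g

1799 g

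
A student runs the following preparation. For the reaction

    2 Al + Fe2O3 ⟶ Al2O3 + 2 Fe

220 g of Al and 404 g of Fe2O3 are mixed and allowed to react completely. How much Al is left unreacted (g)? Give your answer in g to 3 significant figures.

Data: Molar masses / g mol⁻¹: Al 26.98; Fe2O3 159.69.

n(Al) = 220.0 / 26.98 = 8.154 mol
n(Fe2O3) = 404.0 / 159.69 = 2.530 mol
n/ν for Al = 8.154/2 = 4.077
n/ν for Fe2O3 = 2.530/1 = 2.530
Smallest n/ν is Fe2O3 → limiting reagent.
Al consumed = (2/1) × 2.530 = 5.060 mol
Al remaining = 8.154 − 5.060 = 3.094 mol
mass = 3.094 × 26.98 = 83.48 g

83.5 g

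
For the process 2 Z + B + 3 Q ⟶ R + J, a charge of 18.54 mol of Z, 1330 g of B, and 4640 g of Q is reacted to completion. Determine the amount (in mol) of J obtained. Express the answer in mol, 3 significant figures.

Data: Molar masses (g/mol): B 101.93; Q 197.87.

7.82 mol

n(Z) = 18.54 mol
n(B) = 1330 / 101.93 = 13.05 mol
n(Q) = 4640 / 197.87 = 23.45 mol
n/ν for Z = 18.54/2 = 9.270
n/ν for B = 13.05/1 = 13.05
n/ν for Q = 23.45/3 = 7.817
Smallest n/ν is Q → limiting reagent.
n(J) = (1/3) × 23.45 = 7.817 mol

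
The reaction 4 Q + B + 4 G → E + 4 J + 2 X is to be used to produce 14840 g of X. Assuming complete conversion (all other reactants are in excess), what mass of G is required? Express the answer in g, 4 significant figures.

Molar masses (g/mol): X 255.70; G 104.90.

n(X) = 14840 / 255.70 = 58.04 mol
n(G) = (4/2) × 58.04 = 116.1 mol
mass = 116.1 × 104.90 = 12180 g

12180 g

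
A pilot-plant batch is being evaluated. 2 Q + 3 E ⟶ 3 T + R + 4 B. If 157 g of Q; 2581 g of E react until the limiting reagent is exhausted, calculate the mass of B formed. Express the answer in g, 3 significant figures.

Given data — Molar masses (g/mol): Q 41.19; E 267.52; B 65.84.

n(Q) = 157.0 / 41.19 = 3.812 mol
n(E) = 2581 / 267.52 = 9.648 mol
n/ν for Q = 3.812/2 = 1.906
n/ν for E = 9.648/3 = 3.216
Smallest n/ν is Q → limiting reagent.
n(B) = (4/2) × 3.812 = 7.624 mol
mass = 7.624 × 65.84 = 502.0 g

502 g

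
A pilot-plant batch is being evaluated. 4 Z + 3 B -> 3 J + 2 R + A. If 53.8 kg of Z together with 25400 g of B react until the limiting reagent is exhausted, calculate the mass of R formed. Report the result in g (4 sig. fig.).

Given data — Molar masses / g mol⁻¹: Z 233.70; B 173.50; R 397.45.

n(Z) = 53.80×1000 / 233.70 = 230.2 mol
n(B) = 25400 / 173.50 = 146.4 mol
n/ν for Z = 230.2/4 = 57.55
n/ν for B = 146.4/3 = 48.80
Smallest n/ν is B → limiting reagent.
n(R) = (2/3) × 146.4 = 97.60 mol
mass = 97.60 × 397.45 = 38790 g

38790 g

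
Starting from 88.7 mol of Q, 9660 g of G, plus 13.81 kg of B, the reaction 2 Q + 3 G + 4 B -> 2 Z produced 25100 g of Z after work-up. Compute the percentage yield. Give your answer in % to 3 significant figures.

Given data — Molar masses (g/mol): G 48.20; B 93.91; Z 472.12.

n(Q) = 88.70 mol
n(G) = 9660 / 48.20 = 200.4 mol
n(B) = 13.81×1000 / 93.91 = 147.1 mol
n/ν for Q = 88.70/2 = 44.35
n/ν for G = 200.4/3 = 66.80
n/ν for B = 147.1/4 = 36.78
Smallest n/ν is B → limiting reagent.
theoretical n(Z) = (2/4) × 147.1 = 73.55 mol → 34720 g
% yield = 25100 / 34720 × 100 = 72.29 %

72.3 %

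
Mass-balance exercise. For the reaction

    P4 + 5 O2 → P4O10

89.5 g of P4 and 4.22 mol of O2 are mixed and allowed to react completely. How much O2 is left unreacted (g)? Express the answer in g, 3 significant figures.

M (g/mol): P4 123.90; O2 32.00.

19.5 g

n(P4) = 89.50 / 123.90 = 0.7224 mol
n(O2) = 4.220 mol
n/ν for P4 = 0.7224/1 = 0.7224
n/ν for O2 = 4.220/5 = 0.8440
Smallest n/ν is P4 → limiting reagent.
O2 consumed = (5/1) × 0.7224 = 3.612 mol
O2 remaining = 4.220 − 3.612 = 0.6080 mol
mass = 0.6080 × 32.00 = 19.46 g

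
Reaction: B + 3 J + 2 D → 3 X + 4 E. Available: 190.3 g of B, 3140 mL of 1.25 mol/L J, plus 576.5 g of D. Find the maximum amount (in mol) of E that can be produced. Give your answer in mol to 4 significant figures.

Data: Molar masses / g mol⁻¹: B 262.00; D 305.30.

2.905 mol

n(B) = 190.3 / 262.00 = 0.7263 mol
n(J) = 1.25 × 3140/1000 = 3.925 mol
n(D) = 576.5 / 305.30 = 1.888 mol
n/ν for B = 0.7263/1 = 0.7263
n/ν for J = 3.925/3 = 1.308
n/ν for D = 1.888/2 = 0.9440
Smallest n/ν is B → limiting reagent.
n(E) = (4/1) × 0.7263 = 2.905 mol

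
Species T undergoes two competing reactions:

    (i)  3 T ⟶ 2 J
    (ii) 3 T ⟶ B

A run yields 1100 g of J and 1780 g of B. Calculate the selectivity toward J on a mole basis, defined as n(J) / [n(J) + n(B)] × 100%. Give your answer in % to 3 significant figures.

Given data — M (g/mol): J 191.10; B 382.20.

55.3 %

n(J) = 1100 / 191.10 = 5.756 mol
n(B) = 1780 / 382.20 = 4.657 mol
selectivity = 5.756/(5.756+4.657) × 100 = 55.28 %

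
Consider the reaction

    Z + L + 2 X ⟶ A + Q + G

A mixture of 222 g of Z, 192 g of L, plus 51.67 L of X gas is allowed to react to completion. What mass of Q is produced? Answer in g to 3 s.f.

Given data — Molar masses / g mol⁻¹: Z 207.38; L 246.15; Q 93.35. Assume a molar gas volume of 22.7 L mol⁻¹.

n(Z) = 222.0 / 207.38 = 1.070 mol
n(L) = 192.0 / 246.15 = 0.7800 mol
n(X) = 51.67 / 22.7 = 2.276 mol
n/ν for Z = 1.070/1 = 1.070
n/ν for L = 0.7800/1 = 0.7800
n/ν for X = 2.276/2 = 1.138
Smallest n/ν is L → limiting reagent.
n(Q) = (1/1) × 0.7800 = 0.7800 mol
mass = 0.7800 × 93.35 = 72.81 g

72.8 g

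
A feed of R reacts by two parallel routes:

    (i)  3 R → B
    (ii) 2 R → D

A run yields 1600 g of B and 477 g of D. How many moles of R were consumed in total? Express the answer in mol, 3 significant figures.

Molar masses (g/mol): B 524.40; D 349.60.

11.9 mol

n(B) = 1600 / 524.40 = 3.051 mol
n(D) = 477 / 349.60 = 1.364 mol
n(R) via (i) = (3/1)×3.051 = 9.153 mol
n(R) via (ii) = (2/1)×1.364 = 2.728 mol
total n(R) = 9.153 + 2.728 = 11.88 mol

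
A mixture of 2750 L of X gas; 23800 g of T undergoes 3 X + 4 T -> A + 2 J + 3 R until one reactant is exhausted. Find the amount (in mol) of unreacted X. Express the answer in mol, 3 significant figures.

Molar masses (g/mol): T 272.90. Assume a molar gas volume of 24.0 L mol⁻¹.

n(X) = 2750 / 24.0 = 114.6 mol
n(T) = 23800 / 272.90 = 87.21 mol
n/ν for X = 114.6/3 = 38.20
n/ν for T = 87.21/4 = 21.80
Smallest n/ν is T → limiting reagent.
X consumed = (3/4) × 87.21 = 65.41 mol
X remaining = 114.6 − 65.41 = 49.19 mol

49.2 mol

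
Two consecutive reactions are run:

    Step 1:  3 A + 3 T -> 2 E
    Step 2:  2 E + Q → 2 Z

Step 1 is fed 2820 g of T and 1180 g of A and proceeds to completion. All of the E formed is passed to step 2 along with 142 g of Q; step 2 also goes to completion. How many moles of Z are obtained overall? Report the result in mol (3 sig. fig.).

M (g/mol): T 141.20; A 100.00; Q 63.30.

Step 1:
n(T) = 2820 / 141.20 = 19.97 mol
n(A) = 1180 / 100.00 = 11.80 mol
n/ν → T: 6.657, A: 3.933; A is limiting.
n(E) produced = (2/3) × 11.80 = 7.867 mol
Step 2:
n(E) available = 7.867 mol
n(Q) = 142.0 / 63.30 = 2.243 mol
n/ν → E: 3.934, Q: 2.243; Q is limiting.
n(Z) = (2/1) × 2.243 = 4.486 mol

4.49 mol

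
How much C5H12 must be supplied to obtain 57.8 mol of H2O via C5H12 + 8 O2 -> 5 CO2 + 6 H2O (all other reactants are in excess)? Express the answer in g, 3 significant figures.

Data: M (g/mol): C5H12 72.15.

695 g

n(H2O) = 57.80 mol
n(C5H12) = (1/6) × 57.80 = 9.633 mol
mass = 9.633 × 72.15 = 695.0 g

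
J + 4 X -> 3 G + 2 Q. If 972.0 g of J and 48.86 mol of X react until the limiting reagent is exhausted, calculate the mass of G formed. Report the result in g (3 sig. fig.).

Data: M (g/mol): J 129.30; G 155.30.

3500 g

n(J) = 972.0 / 129.30 = 7.517 mol
n(X) = 48.86 mol
n/ν → J: 7.517, X: 12.22; J is limiting.
n(G) = (3/1) × 7.517 = 22.55 mol
mass = 22.55 × 155.30 = 3502 g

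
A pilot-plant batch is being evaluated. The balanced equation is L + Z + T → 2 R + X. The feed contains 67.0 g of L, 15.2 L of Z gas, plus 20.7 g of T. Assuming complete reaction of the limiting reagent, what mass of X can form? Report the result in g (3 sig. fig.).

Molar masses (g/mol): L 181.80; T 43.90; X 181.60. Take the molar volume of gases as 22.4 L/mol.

66.9 g

n(L) = 67.00 / 181.80 = 0.3685 mol
n(Z) = 15.20 / 22.4 = 0.6786 mol
n(T) = 20.70 / 43.90 = 0.4715 mol
n/ν for L = 0.3685/1 = 0.3685
n/ν for Z = 0.6786/1 = 0.6786
n/ν for T = 0.4715/1 = 0.4715
Smallest n/ν is L → limiting reagent.
n(X) = (1/1) × 0.3685 = 0.3685 mol
mass = 0.3685 × 181.60 = 66.92 g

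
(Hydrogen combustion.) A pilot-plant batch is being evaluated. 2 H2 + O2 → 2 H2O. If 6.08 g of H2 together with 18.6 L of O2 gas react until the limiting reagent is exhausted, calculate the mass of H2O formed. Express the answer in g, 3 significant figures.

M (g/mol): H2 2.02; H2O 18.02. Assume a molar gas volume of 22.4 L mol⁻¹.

29.9 g

n(H2) = 6.080 / 2.02 = 3.010 mol
n(O2) = 18.60 / 22.4 = 0.8304 mol
n/ν for H2 = 3.010/2 = 1.505
n/ν for O2 = 0.8304/1 = 0.8304
Smallest n/ν is O2 → limiting reagent.
n(H2O) = (2/1) × 0.8304 = 1.661 mol
mass = 1.661 × 18.02 = 29.93 g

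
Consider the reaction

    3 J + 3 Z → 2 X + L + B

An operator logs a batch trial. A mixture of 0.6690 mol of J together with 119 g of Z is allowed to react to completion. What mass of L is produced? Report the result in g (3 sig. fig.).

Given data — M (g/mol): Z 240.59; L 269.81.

n(J) = 0.6690 mol
n(Z) = 119.0 / 240.59 = 0.4946 mol
n/ν for J = 0.6690/3 = 0.2230
n/ν for Z = 0.4946/3 = 0.1649
Smallest n/ν is Z → limiting reagent.
n(L) = (1/3) × 0.4946 = 0.1649 mol
mass = 0.1649 × 269.81 = 44.49 g

44.5 g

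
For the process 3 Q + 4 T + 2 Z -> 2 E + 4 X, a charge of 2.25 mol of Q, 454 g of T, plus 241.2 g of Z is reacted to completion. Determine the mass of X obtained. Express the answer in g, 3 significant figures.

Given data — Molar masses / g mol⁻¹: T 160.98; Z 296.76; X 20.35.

n(Q) = 2.250 mol
n(T) = 454.0 / 160.98 = 2.820 mol
n(Z) = 241.2 / 296.76 = 0.8128 mol
n/ν → Q: 0.7500, T: 0.7050, Z: 0.4064; Z is limiting.
n(X) = (4/2) × 0.8128 = 1.626 mol
mass = 1.626 × 20.35 = 33.09 g

33.1 g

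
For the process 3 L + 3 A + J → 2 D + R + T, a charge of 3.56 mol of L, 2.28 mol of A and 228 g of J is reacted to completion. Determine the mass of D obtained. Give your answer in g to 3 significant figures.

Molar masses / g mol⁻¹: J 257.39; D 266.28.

n(L) = 3.560 mol
n(A) = 2.280 mol
n(J) = 228.0 / 257.39 = 0.8858 mol
n/ν for L = 3.560/3 = 1.187
n/ν for A = 2.280/3 = 0.7600
n/ν for J = 0.8858/1 = 0.8858
Smallest n/ν is A → limiting reagent.
n(D) = (2/3) × 2.280 = 1.520 mol
mass = 1.520 × 266.28 = 404.7 g

405 g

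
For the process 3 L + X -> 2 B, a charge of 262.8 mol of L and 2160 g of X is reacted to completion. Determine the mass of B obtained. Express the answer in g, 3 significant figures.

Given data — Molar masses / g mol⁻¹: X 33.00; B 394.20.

n(L) = 262.8 mol
n(X) = 2160 / 33.00 = 65.45 mol
n/ν → L: 87.60, X: 65.45; X is limiting.
n(B) = (2/1) × 65.45 = 130.9 mol
mass = 130.9 × 394.20 = 51600 g

51600 g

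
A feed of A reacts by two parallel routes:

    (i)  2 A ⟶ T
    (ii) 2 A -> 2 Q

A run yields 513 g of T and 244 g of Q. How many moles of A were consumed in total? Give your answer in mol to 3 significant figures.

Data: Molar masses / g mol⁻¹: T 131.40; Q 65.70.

n(T) = 513 / 131.40 = 3.904 mol
n(Q) = 244 / 65.70 = 3.714 mol
n(A) via (i) = (2/1)×3.904 = 7.808 mol
n(A) via (ii) = (2/2)×3.714 = 3.714 mol
total n(A) = 7.808 + 3.714 = 11.52 mol

11.5 mol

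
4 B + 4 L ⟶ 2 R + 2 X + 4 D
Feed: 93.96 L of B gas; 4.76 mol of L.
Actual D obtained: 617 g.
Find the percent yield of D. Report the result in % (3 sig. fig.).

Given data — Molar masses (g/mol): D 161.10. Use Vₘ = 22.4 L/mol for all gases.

91.3 %

n(B) = 93.96 / 22.4 = 4.195 mol
n(L) = 4.760 mol
n/ν for B = 4.195/4 = 1.049
n/ν for L = 4.760/4 = 1.190
Smallest n/ν is B → limiting reagent.
theoretical n(D) = (4/4) × 4.195 = 4.195 mol → 675.8 g
% yield = 617 / 675.8 × 100 = 91.30 %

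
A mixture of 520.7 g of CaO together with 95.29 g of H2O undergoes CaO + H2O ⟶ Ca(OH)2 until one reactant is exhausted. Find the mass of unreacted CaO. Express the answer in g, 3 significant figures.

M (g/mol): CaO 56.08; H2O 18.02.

224 g

n(CaO) = 520.7 / 56.08 = 9.285 mol
n(H2O) = 95.29 / 18.02 = 5.288 mol
n/ν → CaO: 9.285, H2O: 5.288; H2O is limiting.
CaO consumed = (1/1) × 5.288 = 5.288 mol
CaO remaining = 9.285 − 5.288 = 3.997 mol
mass = 3.997 × 56.08 = 224.2 g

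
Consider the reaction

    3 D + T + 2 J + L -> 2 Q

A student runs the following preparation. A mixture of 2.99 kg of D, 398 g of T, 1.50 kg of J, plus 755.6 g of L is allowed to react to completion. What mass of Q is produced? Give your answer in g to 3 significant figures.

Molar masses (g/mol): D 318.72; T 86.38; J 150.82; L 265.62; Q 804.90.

4580 g

n(D) = 2.990×1000 / 318.72 = 9.381 mol
n(T) = 398.0 / 86.38 = 4.608 mol
n(J) = 1.500×1000 / 150.82 = 9.946 mol
n(L) = 755.6 / 265.62 = 2.845 mol
n/ν → D: 3.127, T: 4.608, J: 4.973, L: 2.845; L is limiting.
n(Q) = (2/1) × 2.845 = 5.690 mol
mass = 5.690 × 804.90 = 4580 g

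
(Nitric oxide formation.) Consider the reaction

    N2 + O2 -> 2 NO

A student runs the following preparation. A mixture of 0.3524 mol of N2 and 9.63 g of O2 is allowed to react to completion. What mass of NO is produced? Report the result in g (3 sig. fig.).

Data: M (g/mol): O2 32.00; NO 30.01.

n(N2) = 0.3524 mol
n(O2) = 9.630 / 32.00 = 0.3009 mol
n/ν for N2 = 0.3524/1 = 0.3524
n/ν for O2 = 0.3009/1 = 0.3009
Smallest n/ν is O2 → limiting reagent.
n(NO) = (2/1) × 0.3009 = 0.6018 mol
mass = 0.6018 × 30.01 = 18.06 g

18.1 g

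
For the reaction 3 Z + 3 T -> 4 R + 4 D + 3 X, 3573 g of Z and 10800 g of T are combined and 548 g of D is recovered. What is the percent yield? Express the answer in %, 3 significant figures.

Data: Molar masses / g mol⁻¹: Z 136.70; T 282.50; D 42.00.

n(Z) = 3573 / 136.70 = 26.14 mol
n(T) = 10800 / 282.50 = 38.23 mol
n/ν for Z = 26.14/3 = 8.713
n/ν for T = 38.23/3 = 12.74
Smallest n/ν is Z → limiting reagent.
theoretical n(D) = (4/3) × 26.14 = 34.85 mol → 1464 g
% yield = 548 / 1464 × 100 = 37.43 %

37.4 %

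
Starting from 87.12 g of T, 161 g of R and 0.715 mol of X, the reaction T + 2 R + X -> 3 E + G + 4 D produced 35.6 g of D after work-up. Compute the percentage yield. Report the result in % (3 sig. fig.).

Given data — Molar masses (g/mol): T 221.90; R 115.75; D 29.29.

77.4 %

n(T) = 87.12 / 221.90 = 0.3926 mol
n(R) = 161.0 / 115.75 = 1.391 mol
n(X) = 0.7150 mol
n/ν → T: 0.3926, R: 0.6955, X: 0.7150; T is limiting.
theoretical n(D) = (4/1) × 0.3926 = 1.570 mol → 45.99 g
% yield = 35.6 / 45.99 × 100 = 77.41 %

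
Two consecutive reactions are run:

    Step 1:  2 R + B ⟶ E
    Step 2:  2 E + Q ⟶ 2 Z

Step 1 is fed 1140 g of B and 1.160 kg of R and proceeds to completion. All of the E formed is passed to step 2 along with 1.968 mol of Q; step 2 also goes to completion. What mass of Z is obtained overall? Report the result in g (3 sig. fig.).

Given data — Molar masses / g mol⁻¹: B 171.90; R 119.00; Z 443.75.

1750 g

Step 1:
n(B) = 1140 / 171.90 = 6.632 mol
n(R) = 1.160×1000 / 119.00 = 9.748 mol
n/ν → B: 6.632, R: 4.874; R is limiting.
n(E) produced = (1/2) × 9.748 = 4.874 mol
Step 2:
n(E) available = 4.874 mol
n(Q) = 1.968 mol
n/ν → E: 2.437, Q: 1.968; Q is limiting.
n(Z) = (2/1) × 1.968 = 3.936 mol
mass = 3.936 × 443.75 = 1747 g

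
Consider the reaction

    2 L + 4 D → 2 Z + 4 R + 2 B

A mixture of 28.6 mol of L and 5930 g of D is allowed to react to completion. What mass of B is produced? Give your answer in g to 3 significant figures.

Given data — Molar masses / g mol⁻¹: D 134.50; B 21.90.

483 g

n(L) = 28.60 mol
n(D) = 5930 / 134.50 = 44.09 mol
n/ν → L: 14.30, D: 11.02; D is limiting.
n(B) = (2/4) × 44.09 = 22.05 mol
mass = 22.05 × 21.90 = 482.9 g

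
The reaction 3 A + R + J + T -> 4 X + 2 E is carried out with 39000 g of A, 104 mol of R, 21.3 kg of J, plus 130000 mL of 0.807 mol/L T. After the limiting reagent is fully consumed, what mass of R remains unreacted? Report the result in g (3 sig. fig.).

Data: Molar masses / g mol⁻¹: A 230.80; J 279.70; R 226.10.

n(A) = 39000 / 230.80 = 169.0 mol
n(R) = 104.0 mol
n(J) = 21.30×1000 / 279.70 = 76.15 mol
n(T) = 0.807 × 130000/1000 = 104.9 mol
n/ν → A: 56.33, R: 104.0, J: 76.15, T: 104.9; A is limiting.
R consumed = (1/3) × 169.0 = 56.33 mol
R remaining = 104.0 − 56.33 = 47.67 mol
mass = 47.67 × 226.10 = 10780 g

10800 g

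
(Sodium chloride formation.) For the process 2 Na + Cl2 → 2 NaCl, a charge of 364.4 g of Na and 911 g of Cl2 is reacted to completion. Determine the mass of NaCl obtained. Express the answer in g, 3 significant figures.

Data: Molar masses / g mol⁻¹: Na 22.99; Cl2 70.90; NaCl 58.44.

n(Na) = 364.4 / 22.99 = 15.85 mol
n(Cl2) = 911.0 / 70.90 = 12.85 mol
n/ν for Na = 15.85/2 = 7.925
n/ν for Cl2 = 12.85/1 = 12.85
Smallest n/ν is Na → limiting reagent.
n(NaCl) = (2/2) × 15.85 = 15.85 mol
mass = 15.85 × 58.44 = 926.3 g

926 g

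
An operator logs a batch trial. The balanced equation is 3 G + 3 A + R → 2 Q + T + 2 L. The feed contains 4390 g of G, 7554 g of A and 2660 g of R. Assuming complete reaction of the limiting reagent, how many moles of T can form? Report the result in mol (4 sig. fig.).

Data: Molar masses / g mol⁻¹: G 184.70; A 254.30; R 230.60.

7.923 mol

n(G) = 4390 / 184.70 = 23.77 mol
n(A) = 7554 / 254.30 = 29.71 mol
n(R) = 2660 / 230.60 = 11.54 mol
n/ν for G = 23.77/3 = 7.923
n/ν for A = 29.71/3 = 9.903
n/ν for R = 11.54/1 = 11.54
Smallest n/ν is G → limiting reagent.
n(T) = (1/3) × 23.77 = 7.923 mol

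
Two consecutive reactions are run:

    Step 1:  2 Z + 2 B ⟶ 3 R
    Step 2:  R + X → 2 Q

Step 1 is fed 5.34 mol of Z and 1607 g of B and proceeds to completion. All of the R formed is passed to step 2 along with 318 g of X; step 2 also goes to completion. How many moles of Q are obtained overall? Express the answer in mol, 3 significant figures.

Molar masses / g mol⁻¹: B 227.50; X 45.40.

Step 1:
n(Z) = 5.340 mol
n(B) = 1607 / 227.50 = 7.064 mol
n/ν for Z = 5.340/2 = 2.670
n/ν for B = 7.064/2 = 3.532
Smallest n/ν is Z → limiting reagent.
n(R) produced = (3/2) × 5.340 = 8.010 mol
Step 2:
n(R) available = 8.010 mol
n(X) = 318.0 / 45.40 = 7.004 mol
n/ν for R = 8.010/1 = 8.010
n/ν for X = 7.004/1 = 7.004
Smallest n/ν is X → limiting reagent.
n(Q) = (2/1) × 7.004 = 14.01 mol

14.0 mol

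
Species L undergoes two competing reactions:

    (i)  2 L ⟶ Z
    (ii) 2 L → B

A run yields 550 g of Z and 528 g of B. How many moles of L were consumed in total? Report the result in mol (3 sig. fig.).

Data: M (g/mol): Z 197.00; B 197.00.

n(Z) = 550 / 197.00 = 2.792 mol
n(B) = 528 / 197.00 = 2.680 mol
n(L) via (i) = (2/1)×2.792 = 5.584 mol
n(L) via (ii) = (2/1)×2.680 = 5.360 mol
total n(L) = 5.584 + 5.360 = 10.94 mol

10.9 mol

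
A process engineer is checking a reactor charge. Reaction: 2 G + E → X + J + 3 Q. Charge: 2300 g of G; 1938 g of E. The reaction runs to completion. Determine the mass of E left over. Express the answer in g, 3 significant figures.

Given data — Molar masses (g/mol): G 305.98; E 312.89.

762 g

n(G) = 2300 / 305.98 = 7.517 mol
n(E) = 1938 / 312.89 = 6.194 mol
n/ν → G: 3.759, E: 6.194; G is limiting.
E consumed = (1/2) × 7.517 = 3.759 mol
E remaining = 6.194 − 3.759 = 2.435 mol
mass = 2.435 × 312.89 = 761.9 g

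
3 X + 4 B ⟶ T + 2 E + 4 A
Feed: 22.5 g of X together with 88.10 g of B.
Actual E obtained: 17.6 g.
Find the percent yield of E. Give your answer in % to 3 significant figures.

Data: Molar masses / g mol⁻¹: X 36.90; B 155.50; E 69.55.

n(X) = 22.50 / 36.90 = 0.6098 mol
n(B) = 88.10 / 155.50 = 0.5666 mol
n/ν for X = 0.6098/3 = 0.2033
n/ν for B = 0.5666/4 = 0.1417
Smallest n/ν is B → limiting reagent.
theoretical n(E) = (2/4) × 0.5666 = 0.2833 mol → 19.70 g
% yield = 17.6 / 19.70 × 100 = 89.34 %

89.3 %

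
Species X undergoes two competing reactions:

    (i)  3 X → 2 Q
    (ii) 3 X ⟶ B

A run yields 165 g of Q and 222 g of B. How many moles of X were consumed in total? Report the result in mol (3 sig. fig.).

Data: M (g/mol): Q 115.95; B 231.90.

5.01 mol

n(Q) = 165 / 115.95 = 1.423 mol
n(B) = 222 / 231.90 = 0.9573 mol
n(X) via (i) = (3/2)×1.423 = 2.135 mol
n(X) via (ii) = (3/1)×0.9573 = 2.872 mol
total n(X) = 2.135 + 2.872 = 5.007 mol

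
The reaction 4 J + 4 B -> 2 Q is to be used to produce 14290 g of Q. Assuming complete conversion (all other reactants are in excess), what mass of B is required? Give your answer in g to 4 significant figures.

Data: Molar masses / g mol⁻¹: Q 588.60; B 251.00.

n(Q) = 14290 / 588.60 = 24.28 mol
n(B) = (4/2) × 24.28 = 48.56 mol
mass = 48.56 × 251.00 = 12190 g

12190 g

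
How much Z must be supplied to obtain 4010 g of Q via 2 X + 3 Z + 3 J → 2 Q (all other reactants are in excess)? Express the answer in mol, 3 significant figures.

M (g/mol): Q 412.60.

14.6 mol

n(Q) = 4010 / 412.60 = 9.719 mol
n(Z) = (3/2) × 9.719 = 14.58 mol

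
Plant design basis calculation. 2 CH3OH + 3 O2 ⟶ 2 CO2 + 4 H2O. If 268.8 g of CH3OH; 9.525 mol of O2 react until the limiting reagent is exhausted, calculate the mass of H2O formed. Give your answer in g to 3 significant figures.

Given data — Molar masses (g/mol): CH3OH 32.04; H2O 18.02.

229 g

n(CH3OH) = 268.8 / 32.04 = 8.390 mol
n(O2) = 9.525 mol
n/ν → CH3OH: 4.195, O2: 3.175; O2 is limiting.
n(H2O) = (4/3) × 9.525 = 12.70 mol
mass = 12.70 × 18.02 = 228.9 g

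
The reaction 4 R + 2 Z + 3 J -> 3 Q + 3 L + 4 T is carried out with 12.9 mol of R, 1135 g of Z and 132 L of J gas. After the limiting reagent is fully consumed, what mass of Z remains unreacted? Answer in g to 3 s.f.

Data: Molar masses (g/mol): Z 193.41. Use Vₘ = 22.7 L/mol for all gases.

385 g

n(R) = 12.90 mol
n(Z) = 1135 / 193.41 = 5.868 mol
n(J) = 132.0 / 22.7 = 5.815 mol
n/ν for R = 12.90/4 = 3.225
n/ν for Z = 5.868/2 = 2.934
n/ν for J = 5.815/3 = 1.938
Smallest n/ν is J → limiting reagent.
Z consumed = (2/3) × 5.815 = 3.877 mol
Z remaining = 5.868 − 3.877 = 1.991 mol
mass = 1.991 × 193.41 = 385.1 g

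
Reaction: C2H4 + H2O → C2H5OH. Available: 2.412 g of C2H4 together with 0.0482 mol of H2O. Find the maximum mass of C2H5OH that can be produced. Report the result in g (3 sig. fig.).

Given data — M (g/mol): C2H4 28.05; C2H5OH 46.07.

n(C2H4) = 2.412 / 28.05 = 0.08599 mol
n(H2O) = 0.04820 mol
n/ν → C2H4: 0.08599, H2O: 0.04820; H2O is limiting.
n(C2H5OH) = (1/1) × 0.04820 = 0.04820 mol
mass = 0.04820 × 46.07 = 2.221 g

2.22 g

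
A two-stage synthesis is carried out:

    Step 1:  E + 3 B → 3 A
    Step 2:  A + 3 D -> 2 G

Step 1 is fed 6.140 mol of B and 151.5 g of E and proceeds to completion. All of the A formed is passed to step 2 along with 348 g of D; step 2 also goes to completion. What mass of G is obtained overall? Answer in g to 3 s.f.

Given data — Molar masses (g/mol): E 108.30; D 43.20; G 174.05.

935 g

Step 1:
n(B) = 6.140 mol
n(E) = 151.5 / 108.30 = 1.399 mol
n/ν for B = 6.140/3 = 2.047
n/ν for E = 1.399/1 = 1.399
Smallest n/ν is E → limiting reagent.
n(A) produced = (3/1) × 1.399 = 4.197 mol
Step 2:
n(A) available = 4.197 mol
n(D) = 348.0 / 43.20 = 8.056 mol
n/ν for A = 4.197/1 = 4.197
n/ν for D = 8.056/3 = 2.685
Smallest n/ν is D → limiting reagent.
n(G) = (2/3) × 8.056 = 5.371 mol
mass = 5.371 × 174.05 = 934.8 g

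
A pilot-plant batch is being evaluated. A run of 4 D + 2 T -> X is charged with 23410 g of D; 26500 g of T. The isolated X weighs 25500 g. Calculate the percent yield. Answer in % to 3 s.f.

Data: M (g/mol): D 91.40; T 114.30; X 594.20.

67.0 %

n(D) = 23410 / 91.40 = 256.1 mol
n(T) = 26500 / 114.30 = 231.8 mol
n/ν for D = 256.1/4 = 64.03
n/ν for T = 231.8/2 = 115.9
Smallest n/ν is D → limiting reagent.
theoretical n(X) = (1/4) × 256.1 = 64.03 mol → 38050 g
% yield = 25500 / 38050 × 100 = 67.02 %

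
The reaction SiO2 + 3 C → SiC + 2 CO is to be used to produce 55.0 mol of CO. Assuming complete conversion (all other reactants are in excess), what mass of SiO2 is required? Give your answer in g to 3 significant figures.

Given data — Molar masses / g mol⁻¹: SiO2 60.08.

1650 g

n(CO) = 55.00 mol
n(SiO2) = (1/2) × 55.00 = 27.50 mol
mass = 27.50 × 60.08 = 1652 g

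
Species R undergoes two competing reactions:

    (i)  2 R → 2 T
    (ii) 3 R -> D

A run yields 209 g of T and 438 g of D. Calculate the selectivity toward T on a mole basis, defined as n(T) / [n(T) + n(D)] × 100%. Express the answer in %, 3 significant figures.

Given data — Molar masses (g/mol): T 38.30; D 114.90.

58.9 %

n(T) = 209 / 38.30 = 5.457 mol
n(D) = 438 / 114.90 = 3.812 mol
selectivity = 5.457/(5.457+3.812) × 100 = 58.87 %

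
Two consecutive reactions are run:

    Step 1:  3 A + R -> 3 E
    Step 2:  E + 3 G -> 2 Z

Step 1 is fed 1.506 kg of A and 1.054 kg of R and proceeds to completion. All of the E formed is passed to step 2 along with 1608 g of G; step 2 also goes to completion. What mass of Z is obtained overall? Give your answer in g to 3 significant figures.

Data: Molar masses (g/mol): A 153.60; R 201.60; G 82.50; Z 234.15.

3040 g

Step 1:
n(A) = 1.506×1000 / 153.60 = 9.805 mol
n(R) = 1.054×1000 / 201.60 = 5.228 mol
n/ν for A = 9.805/3 = 3.268
n/ν for R = 5.228/1 = 5.228
Smallest n/ν is A → limiting reagent.
n(E) produced = (3/3) × 9.805 = 9.805 mol
Step 2:
n(E) available = 9.805 mol
n(G) = 1608 / 82.50 = 19.49 mol
n/ν for E = 9.805/1 = 9.805
n/ν for G = 19.49/3 = 6.497
Smallest n/ν is G → limiting reagent.
n(Z) = (2/3) × 19.49 = 12.99 mol
mass = 12.99 × 234.15 = 3042 g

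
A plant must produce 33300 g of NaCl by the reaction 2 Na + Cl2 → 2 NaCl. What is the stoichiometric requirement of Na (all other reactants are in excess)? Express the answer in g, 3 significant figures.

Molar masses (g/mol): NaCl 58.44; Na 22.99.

13100 g

n(NaCl) = 33300 / 58.44 = 569.8 mol
n(Na) = (2/2) × 569.8 = 569.8 mol
mass = 569.8 × 22.99 = 13100 g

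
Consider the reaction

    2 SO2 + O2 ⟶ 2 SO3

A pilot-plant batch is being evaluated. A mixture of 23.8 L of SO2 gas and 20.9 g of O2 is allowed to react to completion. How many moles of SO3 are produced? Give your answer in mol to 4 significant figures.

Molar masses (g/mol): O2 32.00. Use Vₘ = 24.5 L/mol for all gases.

0.9714 mol

n(SO2) = 23.80 / 24.5 = 0.9714 mol
n(O2) = 20.90 / 32.00 = 0.6531 mol
n/ν → SO2: 0.4857, O2: 0.6531; SO2 is limiting.
n(SO3) = (2/2) × 0.9714 = 0.9714 mol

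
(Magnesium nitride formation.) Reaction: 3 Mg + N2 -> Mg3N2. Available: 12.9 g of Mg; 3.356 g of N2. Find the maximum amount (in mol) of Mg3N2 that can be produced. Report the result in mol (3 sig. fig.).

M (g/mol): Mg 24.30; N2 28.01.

n(Mg) = 12.90 / 24.30 = 0.5309 mol
n(N2) = 3.356 / 28.01 = 0.1198 mol
n/ν → Mg: 0.1770, N2: 0.1198; N2 is limiting.
n(Mg3N2) = (1/1) × 0.1198 = 0.1198 mol

0.120 mol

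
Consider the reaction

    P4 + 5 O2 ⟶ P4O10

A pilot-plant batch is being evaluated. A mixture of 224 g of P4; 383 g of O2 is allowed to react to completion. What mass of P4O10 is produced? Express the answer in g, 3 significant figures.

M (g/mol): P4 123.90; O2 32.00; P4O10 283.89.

513 g

n(P4) = 224.0 / 123.90 = 1.808 mol
n(O2) = 383.0 / 32.00 = 11.97 mol
n/ν → P4: 1.808, O2: 2.394; P4 is limiting.
n(P4O10) = (1/1) × 1.808 = 1.808 mol
mass = 1.808 × 283.89 = 513.3 g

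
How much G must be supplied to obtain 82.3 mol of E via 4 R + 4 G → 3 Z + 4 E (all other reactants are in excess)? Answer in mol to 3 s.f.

n(E) = 82.30 mol
n(G) = (4/4) × 82.30 = 82.30 mol

82.3 mol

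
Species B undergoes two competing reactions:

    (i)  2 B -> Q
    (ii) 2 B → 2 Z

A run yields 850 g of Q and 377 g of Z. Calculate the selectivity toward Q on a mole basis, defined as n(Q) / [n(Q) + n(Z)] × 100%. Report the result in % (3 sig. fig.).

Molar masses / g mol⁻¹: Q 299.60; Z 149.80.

n(Q) = 850 / 299.60 = 2.837 mol
n(Z) = 377 / 149.80 = 2.517 mol
selectivity = 2.837/(2.837+2.517) × 100 = 52.99 %

53.0 %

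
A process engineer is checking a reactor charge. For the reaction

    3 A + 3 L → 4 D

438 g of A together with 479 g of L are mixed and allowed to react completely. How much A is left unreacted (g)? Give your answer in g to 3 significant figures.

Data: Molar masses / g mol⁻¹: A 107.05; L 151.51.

n(A) = 438.0 / 107.05 = 4.092 mol
n(L) = 479.0 / 151.51 = 3.162 mol
n/ν → A: 1.364, L: 1.054; L is limiting.
A consumed = (3/3) × 3.162 = 3.162 mol
A remaining = 4.092 − 3.162 = 0.9300 mol
mass = 0.9300 × 107.05 = 99.56 g

99.6 g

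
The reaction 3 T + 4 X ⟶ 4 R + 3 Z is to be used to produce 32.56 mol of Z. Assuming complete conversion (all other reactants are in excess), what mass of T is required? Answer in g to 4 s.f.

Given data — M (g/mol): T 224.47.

n(Z) = 32.56 mol
n(T) = (3/3) × 32.56 = 32.56 mol
mass = 32.56 × 224.47 = 7309 g

7309 g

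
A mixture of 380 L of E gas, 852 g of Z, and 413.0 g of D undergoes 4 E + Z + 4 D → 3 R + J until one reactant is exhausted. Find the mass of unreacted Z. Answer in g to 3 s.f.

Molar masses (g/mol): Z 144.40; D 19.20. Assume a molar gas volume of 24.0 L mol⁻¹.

280 g

n(E) = 380.0 / 24.0 = 15.83 mol
n(Z) = 852.0 / 144.40 = 5.900 mol
n(D) = 413.0 / 19.20 = 21.51 mol
n/ν for E = 15.83/4 = 3.958
n/ν for Z = 5.900/1 = 5.900
n/ν for D = 21.51/4 = 5.378
Smallest n/ν is E → limiting reagent.
Z consumed = (1/4) × 15.83 = 3.958 mol
Z remaining = 5.900 − 3.958 = 1.942 mol
mass = 1.942 × 144.40 = 280.4 g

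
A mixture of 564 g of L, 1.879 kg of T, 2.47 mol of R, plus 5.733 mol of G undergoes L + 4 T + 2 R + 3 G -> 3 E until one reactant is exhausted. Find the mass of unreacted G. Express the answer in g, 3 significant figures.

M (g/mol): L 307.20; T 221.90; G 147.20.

n(L) = 564.0 / 307.20 = 1.836 mol
n(T) = 1.879×1000 / 221.90 = 8.468 mol
n(R) = 2.470 mol
n(G) = 5.733 mol
n/ν for L = 1.836/1 = 1.836
n/ν for T = 8.468/4 = 2.117
n/ν for R = 2.470/2 = 1.235
n/ν for G = 5.733/3 = 1.911
Smallest n/ν is R → limiting reagent.
G consumed = (3/2) × 2.470 = 3.705 mol
G remaining = 5.733 − 3.705 = 2.028 mol
mass = 2.028 × 147.20 = 298.5 g

299 g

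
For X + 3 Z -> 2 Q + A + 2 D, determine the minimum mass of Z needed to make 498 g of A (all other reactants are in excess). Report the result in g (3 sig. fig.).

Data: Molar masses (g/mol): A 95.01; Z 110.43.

1740 g

n(A) = 498 / 95.01 = 5.242 mol
n(Z) = (3/1) × 5.242 = 15.73 mol
mass = 15.73 × 110.43 = 1737 g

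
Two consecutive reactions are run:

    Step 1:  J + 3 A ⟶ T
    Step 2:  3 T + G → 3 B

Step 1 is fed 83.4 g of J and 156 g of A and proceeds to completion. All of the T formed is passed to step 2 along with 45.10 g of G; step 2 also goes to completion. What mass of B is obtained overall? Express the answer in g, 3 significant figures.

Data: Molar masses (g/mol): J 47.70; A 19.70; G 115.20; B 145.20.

171 g

Step 1:
n(J) = 83.40 / 47.70 = 1.748 mol
n(A) = 156.0 / 19.70 = 7.919 mol
n/ν for J = 1.748/1 = 1.748
n/ν for A = 7.919/3 = 2.640
Smallest n/ν is J → limiting reagent.
n(T) produced = (1/1) × 1.748 = 1.748 mol
Step 2:
n(T) available = 1.748 mol
n(G) = 45.10 / 115.20 = 0.3915 mol
n/ν for T = 1.748/3 = 0.5827
n/ν for G = 0.3915/1 = 0.3915
Smallest n/ν is G → limiting reagent.
n(B) = (3/1) × 0.3915 = 1.175 mol
mass = 1.175 × 145.20 = 170.6 g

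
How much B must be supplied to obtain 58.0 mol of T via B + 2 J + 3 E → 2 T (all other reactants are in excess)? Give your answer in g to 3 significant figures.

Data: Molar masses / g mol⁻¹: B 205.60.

5960 g

n(T) = 58.00 mol
n(B) = (1/2) × 58.00 = 29.00 mol
mass = 29.00 × 205.60 = 5962 g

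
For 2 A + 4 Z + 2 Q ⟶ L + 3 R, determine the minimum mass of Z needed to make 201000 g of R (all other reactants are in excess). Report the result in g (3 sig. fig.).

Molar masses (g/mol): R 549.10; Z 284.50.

n(R) = 201000 / 549.10 = 366.1 mol
n(Z) = (4/3) × 366.1 = 488.1 mol
mass = 488.1 × 284.50 = 138900 g

139000 g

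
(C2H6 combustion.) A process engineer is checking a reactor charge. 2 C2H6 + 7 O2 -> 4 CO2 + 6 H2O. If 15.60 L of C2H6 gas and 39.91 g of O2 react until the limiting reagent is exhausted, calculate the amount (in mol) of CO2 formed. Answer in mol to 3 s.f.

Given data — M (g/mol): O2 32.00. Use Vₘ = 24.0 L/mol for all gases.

0.713 mol

n(C2H6) = 15.60 / 24.0 = 0.6500 mol
n(O2) = 39.91 / 32.00 = 1.247 mol
n/ν → C2H6: 0.3250, O2: 0.1781; O2 is limiting.
n(CO2) = (4/7) × 1.247 = 0.7126 mol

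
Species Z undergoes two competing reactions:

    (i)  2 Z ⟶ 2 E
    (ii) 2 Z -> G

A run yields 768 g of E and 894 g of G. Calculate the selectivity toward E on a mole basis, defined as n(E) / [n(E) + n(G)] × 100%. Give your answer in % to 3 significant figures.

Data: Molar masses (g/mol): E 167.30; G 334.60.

63.2 %

n(E) = 768 / 167.30 = 4.591 mol
n(G) = 894 / 334.60 = 2.672 mol
selectivity = 4.591/(4.591+2.672) × 100 = 63.21 %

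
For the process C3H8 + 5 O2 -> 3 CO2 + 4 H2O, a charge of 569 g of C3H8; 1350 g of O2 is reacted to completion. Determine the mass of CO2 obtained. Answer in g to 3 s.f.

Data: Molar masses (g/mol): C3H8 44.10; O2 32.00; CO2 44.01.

1110 g

n(C3H8) = 569.0 / 44.10 = 12.90 mol
n(O2) = 1350 / 32.00 = 42.19 mol
n/ν → C3H8: 12.90, O2: 8.438; O2 is limiting.
n(CO2) = (3/5) × 42.19 = 25.31 mol
mass = 25.31 × 44.01 = 1114 g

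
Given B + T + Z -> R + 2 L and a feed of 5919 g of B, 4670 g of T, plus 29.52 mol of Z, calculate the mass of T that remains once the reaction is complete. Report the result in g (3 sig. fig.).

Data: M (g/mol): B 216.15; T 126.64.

1200 g

n(B) = 5919 / 216.15 = 27.38 mol
n(T) = 4670 / 126.64 = 36.88 mol
n(Z) = 29.52 mol
n/ν for B = 27.38/1 = 27.38
n/ν for T = 36.88/1 = 36.88
n/ν for Z = 29.52/1 = 29.52
Smallest n/ν is B → limiting reagent.
T consumed = (1/1) × 27.38 = 27.38 mol
T remaining = 36.88 − 27.38 = 9.500 mol
mass = 9.500 × 126.64 = 1203 g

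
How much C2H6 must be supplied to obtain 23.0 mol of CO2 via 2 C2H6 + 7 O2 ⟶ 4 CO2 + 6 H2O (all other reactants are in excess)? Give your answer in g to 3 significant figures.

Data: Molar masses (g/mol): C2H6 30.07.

346 g

n(CO2) = 23.00 mol
n(C2H6) = (2/4) × 23.00 = 11.50 mol
mass = 11.50 × 30.07 = 345.8 g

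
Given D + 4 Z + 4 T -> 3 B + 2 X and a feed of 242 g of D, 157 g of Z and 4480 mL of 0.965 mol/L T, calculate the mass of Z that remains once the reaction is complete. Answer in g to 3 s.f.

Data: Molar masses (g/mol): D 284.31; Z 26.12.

68.1 g

n(D) = 242.0 / 284.31 = 0.8512 mol
n(Z) = 157.0 / 26.12 = 6.011 mol
n(T) = 0.965 × 4480/1000 = 4.323 mol
n/ν for D = 0.8512/1 = 0.8512
n/ν for Z = 6.011/4 = 1.503
n/ν for T = 4.323/4 = 1.081
Smallest n/ν is D → limiting reagent.
Z consumed = (4/1) × 0.8512 = 3.405 mol
Z remaining = 6.011 − 3.405 = 2.606 mol
mass = 2.606 × 26.12 = 68.07 g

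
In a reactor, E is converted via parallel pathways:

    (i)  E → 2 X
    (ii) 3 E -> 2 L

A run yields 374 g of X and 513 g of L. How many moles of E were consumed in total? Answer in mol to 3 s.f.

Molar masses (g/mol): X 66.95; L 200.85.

n(X) = 374 / 66.95 = 5.586 mol
n(L) = 513 / 200.85 = 2.554 mol
n(E) via (i) = (1/2)×5.586 = 2.793 mol
n(E) via (ii) = (3/2)×2.554 = 3.831 mol
total n(E) = 2.793 + 3.831 = 6.624 mol

6.62 mol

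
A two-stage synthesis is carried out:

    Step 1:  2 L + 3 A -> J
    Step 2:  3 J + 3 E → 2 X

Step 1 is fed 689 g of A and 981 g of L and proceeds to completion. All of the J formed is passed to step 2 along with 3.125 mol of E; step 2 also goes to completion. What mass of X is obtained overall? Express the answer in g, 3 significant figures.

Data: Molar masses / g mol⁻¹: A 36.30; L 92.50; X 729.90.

1520 g

Step 1:
n(A) = 689.0 / 36.30 = 18.98 mol
n(L) = 981.0 / 92.50 = 10.61 mol
n/ν for A = 18.98/3 = 6.327
n/ν for L = 10.61/2 = 5.305
Smallest n/ν is L → limiting reagent.
n(J) produced = (1/2) × 10.61 = 5.305 mol
Step 2:
n(J) available = 5.305 mol
n(E) = 3.125 mol
n/ν for J = 5.305/3 = 1.768
n/ν for E = 3.125/3 = 1.042
Smallest n/ν is E → limiting reagent.
n(X) = (2/3) × 3.125 = 2.083 mol
mass = 2.083 × 729.90 = 1520 g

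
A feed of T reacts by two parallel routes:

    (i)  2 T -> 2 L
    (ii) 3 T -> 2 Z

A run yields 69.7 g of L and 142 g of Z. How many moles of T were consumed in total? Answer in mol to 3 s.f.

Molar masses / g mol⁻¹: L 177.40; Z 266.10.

n(L) = 69.7 / 177.40 = 0.3929 mol
n(Z) = 142 / 266.10 = 0.5336 mol
n(T) via (i) = (2/2)×0.3929 = 0.3929 mol
n(T) via (ii) = (3/2)×0.5336 = 0.8004 mol
total n(T) = 0.3929 + 0.8004 = 1.193 mol

1.19 mol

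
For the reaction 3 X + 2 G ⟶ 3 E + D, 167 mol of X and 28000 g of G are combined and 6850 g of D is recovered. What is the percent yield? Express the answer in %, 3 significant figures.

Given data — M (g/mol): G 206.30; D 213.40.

n(X) = 167.0 mol
n(G) = 28000 / 206.30 = 135.7 mol
n/ν for X = 167.0/3 = 55.67
n/ν for G = 135.7/2 = 67.85
Smallest n/ν is X → limiting reagent.
theoretical n(D) = (1/3) × 167.0 = 55.67 mol → 11880 g
% yield = 6850 / 11880 × 100 = 57.66 %

57.7 %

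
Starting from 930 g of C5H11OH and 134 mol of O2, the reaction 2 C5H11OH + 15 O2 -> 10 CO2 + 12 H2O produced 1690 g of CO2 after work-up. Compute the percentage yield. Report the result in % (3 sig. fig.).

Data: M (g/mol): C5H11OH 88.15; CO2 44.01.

72.8 %

n(C5H11OH) = 930.0 / 88.15 = 10.55 mol
n(O2) = 134.0 mol
n/ν for C5H11OH = 10.55/2 = 5.275
n/ν for O2 = 134.0/15 = 8.933
Smallest n/ν is C5H11OH → limiting reagent.
theoretical n(CO2) = (10/2) × 10.55 = 52.75 mol → 2322 g
% yield = 1690 / 2322 × 100 = 72.78 %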